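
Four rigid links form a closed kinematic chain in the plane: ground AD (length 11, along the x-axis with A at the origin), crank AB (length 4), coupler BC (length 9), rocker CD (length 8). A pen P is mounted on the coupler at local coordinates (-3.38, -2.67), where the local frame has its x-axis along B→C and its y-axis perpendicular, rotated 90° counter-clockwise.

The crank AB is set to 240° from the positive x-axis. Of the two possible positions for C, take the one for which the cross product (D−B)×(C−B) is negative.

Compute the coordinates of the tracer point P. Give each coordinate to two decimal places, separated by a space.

-6.09 -4.80

A=(0,0), D=(11.00,0)
B = A + 4.00·(cos240°, sin240°) = (-2.0000, -3.4641)
|BD| = 13.4536
circle(B,9.00) ∩ circle(D,8.00): a=7.3586, h=5.1818
  candidates: C₊=(3.7763,3.4377) cross=69.714; C₋=(6.4447,-6.5764) cross=-69.714
  mode - wants cross < 0 → take C=(6.4447,-6.5764) (cross=-69.714)
ex = (C−B)/|BC| = (0.9383,-0.3458); ey = (0.3458,0.9383)
P = B + -3.38·ex + -2.67·ey = (-6.0948,-4.8005)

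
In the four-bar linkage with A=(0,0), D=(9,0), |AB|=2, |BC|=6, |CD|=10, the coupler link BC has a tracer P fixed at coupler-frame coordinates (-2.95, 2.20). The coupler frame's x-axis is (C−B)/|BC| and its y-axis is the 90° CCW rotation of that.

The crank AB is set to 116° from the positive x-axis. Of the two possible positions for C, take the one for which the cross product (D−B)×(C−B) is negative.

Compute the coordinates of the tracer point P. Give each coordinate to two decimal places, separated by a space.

0.92 5.01

A=(0,0), D=(9.00,0)
B = A + 2.00·(cos116°, sin116°) = (-0.8767, 1.7976)
|BD| = 10.0390
circle(B,6.00) ∩ circle(D,10.00): a=1.8319, h=5.7135
  candidates: C₊=(1.9486,7.0907) cross=57.358; C₋=(-0.0975,-4.1516) cross=-57.358
  mode - wants cross < 0 → take C=(-0.0975,-4.1516) (cross=-57.358)
ex = (C−B)/|BC| = (0.1299,-0.9915); ey = (0.9915,0.1299)
P = B + -2.95·ex + 2.20·ey = (0.9215,5.0083)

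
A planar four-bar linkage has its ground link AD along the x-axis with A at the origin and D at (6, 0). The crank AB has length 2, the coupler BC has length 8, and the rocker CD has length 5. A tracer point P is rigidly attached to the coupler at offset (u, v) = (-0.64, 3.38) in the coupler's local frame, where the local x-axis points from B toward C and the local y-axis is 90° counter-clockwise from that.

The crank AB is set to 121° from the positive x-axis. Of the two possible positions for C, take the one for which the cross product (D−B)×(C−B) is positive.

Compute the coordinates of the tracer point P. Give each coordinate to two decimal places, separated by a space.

A=(0,0), D=(6.00,0)
B = A + 2.00·(cos121°, sin121°) = (-1.0301, 1.7143)
|BD| = 7.2361
circle(B,8.00) ∩ circle(D,5.00): a=6.3129, h=4.9140
  candidates: C₊=(6.2673,4.9929) cross=35.558; C₋=(3.9389,-4.5554) cross=-35.558
  mode + wants cross > 0 → take C=(6.2673,4.9929) (cross=35.558)
ex = (C−B)/|BC| = (0.9122,0.4098); ey = (-0.4098,0.9122)
P = B + -0.64·ex + 3.38·ey = (-2.9990,4.5352)

-3.00 4.54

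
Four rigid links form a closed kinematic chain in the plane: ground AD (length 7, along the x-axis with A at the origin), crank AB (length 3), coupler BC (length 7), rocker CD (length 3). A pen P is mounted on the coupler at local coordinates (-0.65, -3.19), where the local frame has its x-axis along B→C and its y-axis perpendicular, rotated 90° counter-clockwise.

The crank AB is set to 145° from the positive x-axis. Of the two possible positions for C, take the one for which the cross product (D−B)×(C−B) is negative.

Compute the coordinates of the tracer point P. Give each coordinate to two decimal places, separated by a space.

-4.19 -1.04

A=(0,0), D=(7.00,0)
B = A + 3.00·(cos145°, sin145°) = (-2.4575, 1.7207)
|BD| = 9.6127
circle(B,7.00) ∩ circle(D,3.00): a=6.8869, h=1.2530
  candidates: C₊=(4.5425,1.7207) cross=12.045; C₋=(4.0939,-0.7449) cross=-12.045
  mode - wants cross < 0 → take C=(4.0939,-0.7449) (cross=-12.045)
ex = (C−B)/|BC| = (0.9359,-0.3522); ey = (0.3522,0.9359)
P = B + -0.65·ex + -3.19·ey = (-4.1894,-1.0359)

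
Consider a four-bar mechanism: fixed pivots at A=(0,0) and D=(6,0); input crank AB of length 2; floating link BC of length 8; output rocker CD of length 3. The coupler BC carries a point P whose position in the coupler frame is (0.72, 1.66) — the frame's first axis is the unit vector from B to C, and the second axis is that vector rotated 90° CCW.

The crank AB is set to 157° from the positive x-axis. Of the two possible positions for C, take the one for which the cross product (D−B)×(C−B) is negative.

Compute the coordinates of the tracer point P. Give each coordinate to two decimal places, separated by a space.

A=(0,0), D=(6.00,0)
B = A + 2.00·(cos157°, sin157°) = (-1.8410, 0.7815)
|BD| = 7.8799
circle(B,8.00) ∩ circle(D,3.00): a=7.4298, h=2.9661
  candidates: C₊=(5.8464,2.9961) cross=23.372; C₋=(5.2581,-2.9068) cross=-23.372
  mode - wants cross < 0 → take C=(5.2581,-2.9068) (cross=-23.372)
ex = (C−B)/|BC| = (0.8874,-0.4610); ey = (0.4610,0.8874)
P = B + 0.72·ex + 1.66·ey = (-0.4368,1.9226)

-0.44 1.92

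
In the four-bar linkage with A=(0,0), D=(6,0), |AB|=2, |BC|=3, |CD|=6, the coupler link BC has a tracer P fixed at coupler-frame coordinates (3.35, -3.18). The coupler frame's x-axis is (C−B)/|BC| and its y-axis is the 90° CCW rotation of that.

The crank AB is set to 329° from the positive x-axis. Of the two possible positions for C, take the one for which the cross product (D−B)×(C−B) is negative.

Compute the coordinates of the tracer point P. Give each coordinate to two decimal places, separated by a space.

A=(0,0), D=(6.00,0)
B = A + 2.00·(cos329°, sin329°) = (1.7143, -1.0301)
|BD| = 4.4077
circle(B,3.00) ∩ circle(D,6.00): a=-0.8589, h=2.8744
  candidates: C₊=(0.2074,1.5640) cross=12.670; C₋=(1.5509,-4.0256) cross=-12.670
  mode - wants cross < 0 → take C=(1.5509,-4.0256) (cross=-12.670)
ex = (C−B)/|BC| = (-0.0545,-0.9985); ey = (0.9985,-0.0545)
P = B + 3.35·ex + -3.18·ey = (-1.6434,-4.2019)

-1.64 -4.20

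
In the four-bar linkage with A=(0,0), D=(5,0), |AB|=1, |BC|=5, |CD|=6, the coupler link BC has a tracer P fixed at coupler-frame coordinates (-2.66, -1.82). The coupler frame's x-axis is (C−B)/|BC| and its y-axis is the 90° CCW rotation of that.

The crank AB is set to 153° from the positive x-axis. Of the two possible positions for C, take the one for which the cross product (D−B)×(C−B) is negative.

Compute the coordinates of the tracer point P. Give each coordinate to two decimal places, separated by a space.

-3.49 2.36

A=(0,0), D=(5.00,0)
B = A + 1.00·(cos153°, sin153°) = (-0.8910, 0.4540)
|BD| = 5.9085
circle(B,5.00) ∩ circle(D,6.00): a=2.0234, h=4.5723
  candidates: C₊=(1.4777,4.8573) cross=27.015; C₋=(0.7751,-4.2603) cross=-27.015
  mode - wants cross < 0 → take C=(0.7751,-4.2603) (cross=-27.015)
ex = (C−B)/|BC| = (0.3332,-0.9429); ey = (0.9429,0.3332)
P = B + -2.66·ex + -1.82·ey = (-3.4933,2.3555)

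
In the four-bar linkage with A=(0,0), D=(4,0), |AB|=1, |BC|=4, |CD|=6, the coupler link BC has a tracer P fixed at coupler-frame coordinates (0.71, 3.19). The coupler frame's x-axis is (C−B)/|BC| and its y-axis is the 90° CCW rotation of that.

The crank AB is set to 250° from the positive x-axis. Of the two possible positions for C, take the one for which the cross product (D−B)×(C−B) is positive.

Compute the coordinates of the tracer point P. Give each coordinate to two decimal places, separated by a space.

-3.61 -0.94

A=(0,0), D=(4.00,0)
B = A + 1.00·(cos250°, sin250°) = (-0.3420, -0.9397)
|BD| = 4.4425
circle(B,4.00) ∩ circle(D,6.00): a=-0.0297, h=3.9999
  candidates: C₊=(-1.2171,2.9634) cross=17.770; C₋=(0.4750,-4.8554) cross=-17.770
  mode + wants cross > 0 → take C=(-1.2171,2.9634) (cross=17.770)
ex = (C−B)/|BC| = (-0.2188,0.9758); ey = (-0.9758,-0.2188)
P = B + 0.71·ex + 3.19·ey = (-3.6101,-0.9448)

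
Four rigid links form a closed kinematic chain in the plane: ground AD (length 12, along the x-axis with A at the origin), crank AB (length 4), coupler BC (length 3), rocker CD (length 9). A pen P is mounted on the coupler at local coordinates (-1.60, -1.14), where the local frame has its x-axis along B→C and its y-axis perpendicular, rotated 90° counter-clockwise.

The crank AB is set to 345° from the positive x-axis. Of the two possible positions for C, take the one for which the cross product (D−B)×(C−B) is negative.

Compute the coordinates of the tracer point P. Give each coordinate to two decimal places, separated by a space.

A=(0,0), D=(12.00,0)
B = A + 4.00·(cos345°, sin345°) = (3.8637, -1.0353)
|BD| = 8.2019
circle(B,3.00) ∩ circle(D,9.00): a=-0.2883, h=2.9861
  candidates: C₊=(3.2008,1.8906) cross=24.492; C₋=(3.9546,-4.0339) cross=-24.492
  mode - wants cross < 0 → take C=(3.9546,-4.0339) (cross=-24.492)
ex = (C−B)/|BC| = (0.0303,-0.9995); ey = (0.9995,0.0303)
P = B + -1.60·ex + -1.14·ey = (2.6757,0.5294)

2.68 0.53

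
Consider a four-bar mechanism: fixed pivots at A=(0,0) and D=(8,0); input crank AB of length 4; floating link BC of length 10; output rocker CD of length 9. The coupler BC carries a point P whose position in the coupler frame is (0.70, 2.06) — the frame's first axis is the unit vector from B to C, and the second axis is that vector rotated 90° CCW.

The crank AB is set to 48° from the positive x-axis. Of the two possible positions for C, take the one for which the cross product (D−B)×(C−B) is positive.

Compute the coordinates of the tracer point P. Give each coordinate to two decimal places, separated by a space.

A=(0,0), D=(8.00,0)
B = A + 4.00·(cos48°, sin48°) = (2.6765, 2.9726)
|BD| = 6.0972
circle(B,10.00) ∩ circle(D,9.00): a=4.6067, h=8.8757
  candidates: C₊=(11.0259,8.4761) cross=54.117; C₋=(2.3714,-7.0228) cross=-54.117
  mode + wants cross > 0 → take C=(11.0259,8.4761) (cross=54.117)
ex = (C−B)/|BC| = (0.8349,0.5504); ey = (-0.5504,0.8349)
P = B + 0.70·ex + 2.06·ey = (2.1273,5.0778)

2.13 5.08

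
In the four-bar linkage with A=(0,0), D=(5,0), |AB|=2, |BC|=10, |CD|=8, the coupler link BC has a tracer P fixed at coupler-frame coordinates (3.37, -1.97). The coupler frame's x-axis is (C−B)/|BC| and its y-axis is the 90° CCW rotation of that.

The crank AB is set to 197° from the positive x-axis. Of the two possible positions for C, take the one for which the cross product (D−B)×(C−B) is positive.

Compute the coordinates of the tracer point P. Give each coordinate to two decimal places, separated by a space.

1.56 1.20

A=(0,0), D=(5.00,0)
B = A + 2.00·(cos197°, sin197°) = (-1.9126, -0.5847)
|BD| = 6.9373
circle(B,10.00) ∩ circle(D,8.00): a=6.0633, h=7.9521
  candidates: C₊=(3.4588,7.8502) cross=55.166; C₋=(4.7994,-7.9975) cross=-55.166
  mode + wants cross > 0 → take C=(3.4588,7.8502) (cross=55.166)
ex = (C−B)/|BC| = (0.5371,0.8435); ey = (-0.8435,0.5371)
P = B + 3.37·ex + -1.97·ey = (1.5592,1.1996)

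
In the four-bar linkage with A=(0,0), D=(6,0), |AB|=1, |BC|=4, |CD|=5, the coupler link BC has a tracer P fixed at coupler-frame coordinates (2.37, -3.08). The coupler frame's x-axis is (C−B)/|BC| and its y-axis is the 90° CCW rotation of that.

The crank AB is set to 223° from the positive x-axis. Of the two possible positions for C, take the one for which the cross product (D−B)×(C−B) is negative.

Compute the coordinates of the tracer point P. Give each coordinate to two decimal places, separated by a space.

A=(0,0), D=(6.00,0)
B = A + 1.00·(cos223°, sin223°) = (-0.7314, -0.6820)
|BD| = 6.7658
circle(B,4.00) ∩ circle(D,5.00): a=2.7178, h=2.9349
  candidates: C₊=(1.6768,2.5119) cross=19.857; C₋=(2.2684,-3.3280) cross=-19.857
  mode - wants cross < 0 → take C=(2.2684,-3.3280) (cross=-19.857)
ex = (C−B)/|BC| = (0.7499,-0.6615); ey = (0.6615,0.7499)
P = B + 2.37·ex + -3.08·ey = (-0.9914,-4.5596)

-0.99 -4.56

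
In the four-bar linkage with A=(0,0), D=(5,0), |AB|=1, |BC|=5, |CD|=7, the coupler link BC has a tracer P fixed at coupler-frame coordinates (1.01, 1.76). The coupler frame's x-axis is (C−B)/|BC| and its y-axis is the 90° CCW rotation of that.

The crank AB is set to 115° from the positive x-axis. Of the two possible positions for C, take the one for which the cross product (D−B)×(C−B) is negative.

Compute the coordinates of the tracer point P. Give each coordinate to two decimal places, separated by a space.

A=(0,0), D=(5.00,0)
B = A + 1.00·(cos115°, sin115°) = (-0.4226, 0.9063)
|BD| = 5.4978
circle(B,5.00) ∩ circle(D,7.00): a=0.5662, h=4.9678
  candidates: C₊=(0.9548,5.7128) cross=27.312; C₋=(-0.6831,-4.0869) cross=-27.312
  mode - wants cross < 0 → take C=(-0.6831,-4.0869) (cross=-27.312)
ex = (C−B)/|BC| = (-0.0521,-0.9986); ey = (0.9986,-0.0521)
P = B + 1.01·ex + 1.76·ey = (1.2824,-0.1940)

1.28 -0.19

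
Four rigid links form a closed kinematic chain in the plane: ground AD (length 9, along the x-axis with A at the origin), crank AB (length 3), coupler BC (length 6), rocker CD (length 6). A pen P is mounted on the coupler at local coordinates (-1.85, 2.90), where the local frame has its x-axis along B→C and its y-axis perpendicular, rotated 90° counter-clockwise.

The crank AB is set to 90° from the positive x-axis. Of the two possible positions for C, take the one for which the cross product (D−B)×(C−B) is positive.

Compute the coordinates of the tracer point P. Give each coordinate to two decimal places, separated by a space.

-2.71 5.12

A=(0,0), D=(9.00,0)
B = A + 3.00·(cos90°, sin90°) = (0.0000, 3.0000)
|BD| = 9.4868
circle(B,6.00) ∩ circle(D,6.00): a=4.7434, h=3.6742
  candidates: C₊=(5.6619,4.9857) cross=34.857; C₋=(3.3381,-1.9857) cross=-34.857
  mode + wants cross > 0 → take C=(5.6619,4.9857) (cross=34.857)
ex = (C−B)/|BC| = (0.9436,0.3309); ey = (-0.3309,0.9436)
P = B + -1.85·ex + 2.90·ey = (-2.7055,5.1243)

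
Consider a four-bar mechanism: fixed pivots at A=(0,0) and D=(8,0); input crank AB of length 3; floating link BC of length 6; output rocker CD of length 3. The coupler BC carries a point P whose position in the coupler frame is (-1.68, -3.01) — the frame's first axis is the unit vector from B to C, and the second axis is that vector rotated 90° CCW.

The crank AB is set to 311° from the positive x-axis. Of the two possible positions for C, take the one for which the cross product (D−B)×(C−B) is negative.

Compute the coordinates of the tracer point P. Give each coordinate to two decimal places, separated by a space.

-0.07 -5.05

A=(0,0), D=(8.00,0)
B = A + 3.00·(cos311°, sin311°) = (1.9682, -2.2641)
|BD| = 6.4428
circle(B,6.00) ∩ circle(D,3.00): a=5.3168, h=2.7807
  candidates: C₊=(5.9686,2.2076) cross=17.915; C₋=(7.9230,-2.9990) cross=-17.915
  mode - wants cross < 0 → take C=(7.9230,-2.9990) (cross=-17.915)
ex = (C−B)/|BC| = (0.9925,-0.1225); ey = (0.1225,0.9925)
P = B + -1.68·ex + -3.01·ey = (-0.0678,-5.0457)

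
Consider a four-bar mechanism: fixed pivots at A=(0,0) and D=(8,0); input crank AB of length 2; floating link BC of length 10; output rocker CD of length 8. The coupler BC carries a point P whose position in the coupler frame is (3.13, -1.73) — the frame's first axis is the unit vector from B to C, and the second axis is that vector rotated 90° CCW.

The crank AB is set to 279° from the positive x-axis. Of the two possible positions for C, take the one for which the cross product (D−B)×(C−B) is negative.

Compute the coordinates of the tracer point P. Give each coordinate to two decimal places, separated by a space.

A=(0,0), D=(8.00,0)
B = A + 2.00·(cos279°, sin279°) = (0.3129, -1.9754)
|BD| = 7.9369
circle(B,10.00) ∩ circle(D,8.00): a=6.2363, h=7.8172
  candidates: C₊=(4.4074,7.1479) cross=62.044; C₋=(8.2985,-7.9944) cross=-62.044
  mode - wants cross < 0 → take C=(8.2985,-7.9944) (cross=-62.044)
ex = (C−B)/|BC| = (0.7986,-0.6019); ey = (0.6019,0.7986)
P = B + 3.13·ex + -1.73·ey = (1.7711,-5.2409)

1.77 -5.24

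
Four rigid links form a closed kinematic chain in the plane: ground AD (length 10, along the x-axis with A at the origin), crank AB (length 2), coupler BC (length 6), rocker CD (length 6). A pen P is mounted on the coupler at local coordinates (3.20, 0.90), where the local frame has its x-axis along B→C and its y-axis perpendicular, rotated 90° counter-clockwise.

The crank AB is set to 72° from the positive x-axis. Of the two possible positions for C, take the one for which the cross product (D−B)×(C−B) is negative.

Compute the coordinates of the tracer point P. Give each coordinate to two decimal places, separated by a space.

A=(0,0), D=(10.00,0)
B = A + 2.00·(cos72°, sin72°) = (0.6180, 1.9021)
|BD| = 9.5728
circle(B,6.00) ∩ circle(D,6.00): a=4.7864, h=3.6180
  candidates: C₊=(6.0279,4.4969) cross=34.635; C₋=(4.5901,-2.5948) cross=-34.635
  mode - wants cross < 0 → take C=(4.5901,-2.5948) (cross=-34.635)
ex = (C−B)/|BC| = (0.6620,-0.7495); ey = (0.7495,0.6620)
P = B + 3.20·ex + 0.90·ey = (3.4110,0.0996)

3.41 0.10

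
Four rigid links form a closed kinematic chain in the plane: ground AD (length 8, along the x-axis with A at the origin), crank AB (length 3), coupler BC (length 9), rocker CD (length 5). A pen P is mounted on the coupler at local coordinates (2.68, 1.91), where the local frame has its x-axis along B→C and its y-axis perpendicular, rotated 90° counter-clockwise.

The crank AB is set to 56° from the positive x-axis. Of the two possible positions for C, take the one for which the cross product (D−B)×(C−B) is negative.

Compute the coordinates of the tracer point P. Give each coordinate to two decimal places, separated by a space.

4.78 1.40

A=(0,0), D=(8.00,0)
B = A + 3.00·(cos56°, sin56°) = (1.6776, 2.4871)
|BD| = 6.7940
circle(B,9.00) ∩ circle(D,5.00): a=7.5183, h=4.9473
  candidates: C₊=(10.4850,4.3387) cross=33.612; C₋=(6.8629,-4.8690) cross=-33.612
  mode - wants cross < 0 → take C=(6.8629,-4.8690) (cross=-33.612)
ex = (C−B)/|BC| = (0.5761,-0.8173); ey = (0.8173,0.5761)
P = B + 2.68·ex + 1.91·ey = (4.7828,1.3971)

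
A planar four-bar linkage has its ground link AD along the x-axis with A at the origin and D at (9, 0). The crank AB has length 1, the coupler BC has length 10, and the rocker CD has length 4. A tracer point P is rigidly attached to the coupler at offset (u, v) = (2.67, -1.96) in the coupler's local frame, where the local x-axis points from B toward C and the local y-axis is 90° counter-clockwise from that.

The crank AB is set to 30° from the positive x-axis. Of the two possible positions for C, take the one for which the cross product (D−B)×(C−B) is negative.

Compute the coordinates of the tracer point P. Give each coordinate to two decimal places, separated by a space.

A=(0,0), D=(9.00,0)
B = A + 1.00·(cos30°, sin30°) = (0.8660, 0.5000)
|BD| = 8.1493
circle(B,10.00) ∩ circle(D,4.00): a=9.2285, h=3.8517
  candidates: C₊=(10.3134,3.7782) cross=31.389; C₋=(9.8408,-3.9106) cross=-31.389
  mode - wants cross < 0 → take C=(9.8408,-3.9106) (cross=-31.389)
ex = (C−B)/|BC| = (0.8975,-0.4411); ey = (0.4411,0.8975)
P = B + 2.67·ex + -1.96·ey = (2.3978,-2.4367)

2.40 -2.44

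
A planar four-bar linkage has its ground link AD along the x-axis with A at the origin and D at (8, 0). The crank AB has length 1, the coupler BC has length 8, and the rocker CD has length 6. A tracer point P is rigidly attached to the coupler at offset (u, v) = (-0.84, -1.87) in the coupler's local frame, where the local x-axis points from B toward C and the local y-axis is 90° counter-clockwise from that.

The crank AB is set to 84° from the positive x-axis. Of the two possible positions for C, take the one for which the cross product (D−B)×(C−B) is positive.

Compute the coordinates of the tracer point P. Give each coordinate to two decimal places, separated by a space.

A=(0,0), D=(8.00,0)
B = A + 1.00·(cos84°, sin84°) = (0.1045, 0.9945)
|BD| = 7.9579
circle(B,8.00) ∩ circle(D,6.00): a=5.7382, h=5.5743
  candidates: C₊=(6.4944,5.8080) cross=44.360; C₋=(5.1011,-5.2532) cross=-44.360
  mode + wants cross > 0 → take C=(6.4944,5.8080) (cross=44.360)
ex = (C−B)/|BC| = (0.7987,0.6017); ey = (-0.6017,0.7987)
P = B + -0.84·ex + -1.87·ey = (0.5587,-1.0045)

0.56 -1.00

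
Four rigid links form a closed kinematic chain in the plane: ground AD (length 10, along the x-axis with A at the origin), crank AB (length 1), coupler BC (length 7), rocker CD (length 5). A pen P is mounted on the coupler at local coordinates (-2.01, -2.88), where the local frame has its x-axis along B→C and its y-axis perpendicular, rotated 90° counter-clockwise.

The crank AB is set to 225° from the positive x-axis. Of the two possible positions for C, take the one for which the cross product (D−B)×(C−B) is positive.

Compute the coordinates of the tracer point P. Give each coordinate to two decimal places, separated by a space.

-1.26 -4.18

A=(0,0), D=(10.00,0)
B = A + 1.00·(cos225°, sin225°) = (-0.7071, -0.7071)
|BD| = 10.7304
circle(B,7.00) ∩ circle(D,5.00): a=6.4835, h=2.6389
  candidates: C₊=(5.5884,2.3533) cross=28.317; C₋=(5.9362,-2.9130) cross=-28.317
  mode + wants cross > 0 → take C=(5.5884,2.3533) (cross=28.317)
ex = (C−B)/|BC| = (0.8994,0.4372); ey = (-0.4372,0.8994)
P = B + -2.01·ex + -2.88·ey = (-1.2557,-4.1760)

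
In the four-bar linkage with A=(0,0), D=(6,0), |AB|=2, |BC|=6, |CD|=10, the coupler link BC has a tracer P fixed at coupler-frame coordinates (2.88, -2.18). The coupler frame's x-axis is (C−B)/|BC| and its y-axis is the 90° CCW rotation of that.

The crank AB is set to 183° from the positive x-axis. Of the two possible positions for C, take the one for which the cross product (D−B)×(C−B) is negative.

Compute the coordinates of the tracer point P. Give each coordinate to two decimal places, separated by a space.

-4.14 -3.01

A=(0,0), D=(6.00,0)
B = A + 2.00·(cos183°, sin183°) = (-1.9973, -0.1047)
|BD| = 7.9979
circle(B,6.00) ∩ circle(D,10.00): a=-0.0021, h=6.0000
  candidates: C₊=(-2.0778,5.8948) cross=47.988; C₋=(-1.9208,-6.1042) cross=-47.988
  mode - wants cross < 0 → take C=(-1.9208,-6.1042) (cross=-47.988)
ex = (C−B)/|BC| = (0.0127,-0.9999); ey = (0.9999,0.0127)
P = B + 2.88·ex + -2.18·ey = (-4.1404,-3.0122)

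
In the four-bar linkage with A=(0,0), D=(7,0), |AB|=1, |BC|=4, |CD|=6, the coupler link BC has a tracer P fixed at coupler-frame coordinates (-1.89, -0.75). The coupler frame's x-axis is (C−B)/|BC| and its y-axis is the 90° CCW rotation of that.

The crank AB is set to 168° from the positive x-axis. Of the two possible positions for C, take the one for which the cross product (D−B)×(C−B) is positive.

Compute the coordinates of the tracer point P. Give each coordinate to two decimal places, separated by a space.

A=(0,0), D=(7.00,0)
B = A + 1.00·(cos168°, sin168°) = (-0.9781, 0.2079)
|BD| = 7.9809
circle(B,4.00) ∩ circle(D,6.00): a=2.7374, h=2.9166
  candidates: C₊=(1.8343,3.0522) cross=23.277; C₋=(1.6824,-2.7790) cross=-23.277
  mode + wants cross > 0 → take C=(1.8343,3.0522) (cross=23.277)
ex = (C−B)/|BC| = (0.7031,0.7111); ey = (-0.7111,0.7031)
P = B + -1.89·ex + -0.75·ey = (-1.7737,-1.6634)

-1.77 -1.66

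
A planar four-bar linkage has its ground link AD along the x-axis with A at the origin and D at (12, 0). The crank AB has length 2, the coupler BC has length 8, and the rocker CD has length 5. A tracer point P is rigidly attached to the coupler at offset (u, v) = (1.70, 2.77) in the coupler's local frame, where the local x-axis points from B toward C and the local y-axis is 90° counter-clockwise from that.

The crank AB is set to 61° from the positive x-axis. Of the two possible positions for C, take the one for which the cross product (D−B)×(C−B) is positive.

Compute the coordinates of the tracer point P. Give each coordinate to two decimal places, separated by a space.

1.92 4.86

A=(0,0), D=(12.00,0)
B = A + 2.00·(cos61°, sin61°) = (0.9696, 1.7492)
|BD| = 11.1682
circle(B,8.00) ∩ circle(D,5.00): a=7.3301, h=3.2045
  candidates: C₊=(8.7112,3.7661) cross=35.789; C₋=(7.7074,-2.5638) cross=-35.789
  mode + wants cross > 0 → take C=(8.7112,3.7661) (cross=35.789)
ex = (C−B)/|BC| = (0.9677,0.2521); ey = (-0.2521,0.9677)
P = B + 1.70·ex + 2.77·ey = (1.9164,4.8584)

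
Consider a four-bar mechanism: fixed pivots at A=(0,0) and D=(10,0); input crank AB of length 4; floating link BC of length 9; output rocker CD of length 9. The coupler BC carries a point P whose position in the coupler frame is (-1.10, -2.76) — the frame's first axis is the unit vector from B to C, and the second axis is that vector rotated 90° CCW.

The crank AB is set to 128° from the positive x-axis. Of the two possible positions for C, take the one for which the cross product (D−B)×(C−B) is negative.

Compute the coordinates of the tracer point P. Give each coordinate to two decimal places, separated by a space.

-5.39 2.65

A=(0,0), D=(10.00,0)
B = A + 4.00·(cos128°, sin128°) = (-2.4626, 3.1520)
|BD| = 12.8551
circle(B,9.00) ∩ circle(D,9.00): a=6.4275, h=6.2997
  candidates: C₊=(5.3134,7.6835) cross=80.984; C₋=(2.2240,-4.5314) cross=-80.984
  mode - wants cross < 0 → take C=(2.2240,-4.5314) (cross=-80.984)
ex = (C−B)/|BC| = (0.5207,-0.8537); ey = (0.8537,0.5207)
P = B + -1.10·ex + -2.76·ey = (-5.3917,2.6539)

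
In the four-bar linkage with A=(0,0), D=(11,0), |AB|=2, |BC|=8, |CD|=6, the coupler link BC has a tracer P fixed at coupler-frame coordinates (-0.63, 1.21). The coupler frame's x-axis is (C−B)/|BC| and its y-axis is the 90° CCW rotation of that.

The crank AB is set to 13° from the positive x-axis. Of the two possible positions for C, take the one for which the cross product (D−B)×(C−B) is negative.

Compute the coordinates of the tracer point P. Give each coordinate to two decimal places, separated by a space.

A=(0,0), D=(11.00,0)
B = A + 2.00·(cos13°, sin13°) = (1.9487, 0.4499)
|BD| = 9.0624
circle(B,8.00) ∩ circle(D,6.00): a=6.0761, h=5.2040
  candidates: C₊=(8.2757,5.3458) cross=47.161; C₋=(7.7590,-5.0493) cross=-47.161
  mode - wants cross < 0 → take C=(7.7590,-5.0493) (cross=-47.161)
ex = (C−B)/|BC| = (0.7263,-0.6874); ey = (0.6874,0.7263)
P = B + -0.63·ex + 1.21·ey = (2.3229,1.7618)

2.32 1.76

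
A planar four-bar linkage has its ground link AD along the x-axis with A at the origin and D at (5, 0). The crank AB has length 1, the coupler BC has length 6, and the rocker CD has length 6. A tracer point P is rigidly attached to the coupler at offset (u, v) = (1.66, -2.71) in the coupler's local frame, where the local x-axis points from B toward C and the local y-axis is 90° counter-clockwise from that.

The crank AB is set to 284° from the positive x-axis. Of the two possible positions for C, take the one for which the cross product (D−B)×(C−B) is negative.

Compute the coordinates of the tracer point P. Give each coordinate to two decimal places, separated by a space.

A=(0,0), D=(5.00,0)
B = A + 1.00·(cos284°, sin284°) = (0.2419, -0.9703)
|BD| = 4.8560
circle(B,6.00) ∩ circle(D,6.00): a=2.4280, h=5.4868
  candidates: C₊=(1.5246,4.8910) cross=26.644; C₋=(3.7173,-5.8613) cross=-26.644
  mode - wants cross < 0 → take C=(3.7173,-5.8613) (cross=-26.644)
ex = (C−B)/|BC| = (0.5792,-0.8152); ey = (0.8152,0.5792)
P = B + 1.66·ex + -2.71·ey = (-1.0057,-3.8932)

-1.01 -3.89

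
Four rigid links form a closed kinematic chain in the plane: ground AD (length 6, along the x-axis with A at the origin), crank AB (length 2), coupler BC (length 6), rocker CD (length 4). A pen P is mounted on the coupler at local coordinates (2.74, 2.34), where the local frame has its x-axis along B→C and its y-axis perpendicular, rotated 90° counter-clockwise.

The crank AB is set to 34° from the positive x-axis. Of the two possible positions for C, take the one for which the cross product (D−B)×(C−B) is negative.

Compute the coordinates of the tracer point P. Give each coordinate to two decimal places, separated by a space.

A=(0,0), D=(6.00,0)
B = A + 2.00·(cos34°, sin34°) = (1.6581, 1.1184)
|BD| = 4.4836
circle(B,6.00) ∩ circle(D,4.00): a=4.4722, h=4.0000
  candidates: C₊=(6.9866,3.8764) cross=17.935; C₋=(4.9911,-3.8707) cross=-17.935
  mode - wants cross < 0 → take C=(4.9911,-3.8707) (cross=-17.935)
ex = (C−B)/|BC| = (0.5555,-0.8315); ey = (0.8315,0.5555)
P = B + 2.74·ex + 2.34·ey = (5.1259,0.1399)

5.13 0.14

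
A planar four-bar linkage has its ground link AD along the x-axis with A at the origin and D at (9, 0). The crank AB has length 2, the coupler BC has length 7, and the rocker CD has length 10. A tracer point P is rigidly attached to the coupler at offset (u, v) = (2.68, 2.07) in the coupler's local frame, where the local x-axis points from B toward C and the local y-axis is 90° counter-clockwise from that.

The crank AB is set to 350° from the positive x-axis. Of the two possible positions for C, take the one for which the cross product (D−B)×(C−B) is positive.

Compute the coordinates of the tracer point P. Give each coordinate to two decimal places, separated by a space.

-0.27 2.19

A=(0,0), D=(9.00,0)
B = A + 2.00·(cos350°, sin350°) = (1.9696, -0.3473)
|BD| = 7.0390
circle(B,7.00) ∩ circle(D,10.00): a=-0.1032, h=6.9992
  candidates: C₊=(1.5212,6.6383) cross=49.267; C₋=(2.2119,-7.3431) cross=-49.267
  mode + wants cross > 0 → take C=(1.5212,6.6383) (cross=49.267)
ex = (C−B)/|BC| = (-0.0641,0.9979); ey = (-0.9979,-0.0641)
P = B + 2.68·ex + 2.07·ey = (-0.2678,2.1946)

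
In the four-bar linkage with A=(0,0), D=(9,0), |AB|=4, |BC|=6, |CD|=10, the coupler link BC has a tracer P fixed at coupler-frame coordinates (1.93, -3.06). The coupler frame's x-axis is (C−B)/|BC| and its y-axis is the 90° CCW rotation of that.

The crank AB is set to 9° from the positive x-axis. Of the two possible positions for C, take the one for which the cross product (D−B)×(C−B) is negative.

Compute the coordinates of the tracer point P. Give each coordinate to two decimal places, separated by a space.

A=(0,0), D=(9.00,0)
B = A + 4.00·(cos9°, sin9°) = (3.9508, 0.6257)
|BD| = 5.0879
circle(B,6.00) ∩ circle(D,10.00): a=-3.7455, h=4.6873
  candidates: C₊=(0.8101,5.7381) cross=23.848; C₋=(-0.3428,-3.5654) cross=-23.848
  mode - wants cross < 0 → take C=(-0.3428,-3.5654) (cross=-23.848)
ex = (C−B)/|BC| = (-0.7156,-0.6985); ey = (0.6985,-0.7156)
P = B + 1.93·ex + -3.06·ey = (0.4322,1.4673)

0.43 1.47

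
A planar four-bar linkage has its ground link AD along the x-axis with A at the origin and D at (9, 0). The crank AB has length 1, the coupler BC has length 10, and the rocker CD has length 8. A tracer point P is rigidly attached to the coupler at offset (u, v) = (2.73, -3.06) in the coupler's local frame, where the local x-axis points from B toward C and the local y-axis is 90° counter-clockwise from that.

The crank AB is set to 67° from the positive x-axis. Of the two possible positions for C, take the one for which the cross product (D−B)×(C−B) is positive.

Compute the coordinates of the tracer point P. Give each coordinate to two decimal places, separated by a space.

A=(0,0), D=(9.00,0)
B = A + 1.00·(cos67°, sin67°) = (0.3907, 0.9205)
|BD| = 8.6583
circle(B,10.00) ∩ circle(D,8.00): a=6.4081, h=7.6770
  candidates: C₊=(7.5787,7.8727) cross=66.470; C₋=(5.9463,-7.3943) cross=-66.470
  mode + wants cross > 0 → take C=(7.5787,7.8727) (cross=66.470)
ex = (C−B)/|BC| = (0.7188,0.6952); ey = (-0.6952,0.7188)
P = B + 2.73·ex + -3.06·ey = (4.4804,0.6189)

4.48 0.62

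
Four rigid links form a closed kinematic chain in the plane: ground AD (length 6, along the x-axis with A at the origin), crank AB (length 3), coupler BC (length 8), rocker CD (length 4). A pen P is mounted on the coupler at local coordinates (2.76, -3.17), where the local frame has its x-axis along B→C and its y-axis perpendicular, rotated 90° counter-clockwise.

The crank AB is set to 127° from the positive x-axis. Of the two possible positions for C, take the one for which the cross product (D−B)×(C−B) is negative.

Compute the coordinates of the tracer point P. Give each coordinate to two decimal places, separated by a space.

-2.15 -1.79

A=(0,0), D=(6.00,0)
B = A + 3.00·(cos127°, sin127°) = (-1.8054, 2.3959)
|BD| = 8.1649
circle(B,8.00) ∩ circle(D,4.00): a=7.0219, h=3.8332
  candidates: C₊=(6.0321,3.9999) cross=31.298; C₋=(3.7825,-3.3291) cross=-31.298
  mode - wants cross < 0 → take C=(3.7825,-3.3291) (cross=-31.298)
ex = (C−B)/|BC| = (0.6985,-0.7156); ey = (0.7156,0.6985)
P = B + 2.76·ex + -3.17·ey = (-2.1461,-1.7934)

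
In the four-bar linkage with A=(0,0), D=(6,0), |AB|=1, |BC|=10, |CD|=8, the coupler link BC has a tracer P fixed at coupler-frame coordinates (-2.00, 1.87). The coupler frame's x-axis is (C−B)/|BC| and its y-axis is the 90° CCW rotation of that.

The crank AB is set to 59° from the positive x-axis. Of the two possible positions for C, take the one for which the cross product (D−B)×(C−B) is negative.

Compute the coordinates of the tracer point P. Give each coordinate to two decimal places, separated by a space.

1.22 3.50

A=(0,0), D=(6.00,0)
B = A + 1.00·(cos59°, sin59°) = (0.5150, 0.8572)
|BD| = 5.5515
circle(B,10.00) ∩ circle(D,8.00): a=6.0181, h=7.9864
  candidates: C₊=(7.6941,7.8186) cross=44.337; C₋=(5.2279,-7.9627) cross=-44.337
  mode - wants cross < 0 → take C=(5.2279,-7.9627) (cross=-44.337)
ex = (C−B)/|BC| = (0.4713,-0.8820); ey = (0.8820,0.4713)
P = B + -2.00·ex + 1.87·ey = (1.2218,3.5024)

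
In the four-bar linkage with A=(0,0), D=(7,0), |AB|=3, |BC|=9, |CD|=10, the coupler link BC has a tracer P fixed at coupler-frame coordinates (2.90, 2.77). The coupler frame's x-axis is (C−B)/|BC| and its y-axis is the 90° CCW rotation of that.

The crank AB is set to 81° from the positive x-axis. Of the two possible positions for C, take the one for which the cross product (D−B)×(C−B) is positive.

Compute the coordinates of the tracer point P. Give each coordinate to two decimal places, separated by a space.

0.14 6.96

A=(0,0), D=(7.00,0)
B = A + 3.00·(cos81°, sin81°) = (0.4693, 2.9631)
|BD| = 7.1715
circle(B,9.00) ∩ circle(D,10.00): a=2.2610, h=8.7114
  candidates: C₊=(6.1276,9.9619) cross=62.473; C₋=(-1.0710,-5.9041) cross=-62.473
  mode + wants cross > 0 → take C=(6.1276,9.9619) (cross=62.473)
ex = (C−B)/|BC| = (0.6287,0.7776); ey = (-0.7776,0.6287)
P = B + 2.90·ex + 2.77·ey = (0.1385,6.9597)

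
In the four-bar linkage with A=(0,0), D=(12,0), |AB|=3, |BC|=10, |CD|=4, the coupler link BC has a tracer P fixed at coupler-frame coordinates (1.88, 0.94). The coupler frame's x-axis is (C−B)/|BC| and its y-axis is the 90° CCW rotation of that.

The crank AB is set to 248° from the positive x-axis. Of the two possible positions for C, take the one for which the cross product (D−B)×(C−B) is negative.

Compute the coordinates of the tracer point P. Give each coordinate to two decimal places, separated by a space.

A=(0,0), D=(12.00,0)
B = A + 3.00·(cos248°, sin248°) = (-1.1238, -2.7816)
|BD| = 13.4154
circle(B,10.00) ∩ circle(D,4.00): a=9.8384, h=1.7904
  candidates: C₊=(8.1296,1.0098) cross=24.019; C₋=(8.8720,-2.4931) cross=-24.019
  mode - wants cross < 0 → take C=(8.8720,-2.4931) (cross=-24.019)
ex = (C−B)/|BC| = (0.9996,0.0288); ey = (-0.0288,0.9996)
P = B + 1.88·ex + 0.94·ey = (0.7283,-1.7877)

0.73 -1.79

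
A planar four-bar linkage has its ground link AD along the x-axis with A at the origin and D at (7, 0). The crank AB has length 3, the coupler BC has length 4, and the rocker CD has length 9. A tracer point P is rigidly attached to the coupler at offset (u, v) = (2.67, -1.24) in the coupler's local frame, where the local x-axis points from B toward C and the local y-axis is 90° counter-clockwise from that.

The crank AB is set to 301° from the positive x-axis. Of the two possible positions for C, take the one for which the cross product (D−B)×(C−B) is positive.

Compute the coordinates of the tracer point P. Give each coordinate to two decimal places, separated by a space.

-0.22 -0.21

A=(0,0), D=(7.00,0)
B = A + 3.00·(cos301°, sin301°) = (1.5451, -2.5715)
|BD| = 6.0306
circle(B,4.00) ∩ circle(D,9.00): a=-2.3739, h=3.2194
  candidates: C₊=(-1.9749,-0.6716) cross=19.415; C₋=(0.7707,-6.4958) cross=-19.415
  mode + wants cross > 0 → take C=(-1.9749,-0.6716) (cross=19.415)
ex = (C−B)/|BC| = (-0.8800,0.4750); ey = (-0.4750,-0.8800)
P = B + 2.67·ex + -1.24·ey = (-0.2155,-0.2121)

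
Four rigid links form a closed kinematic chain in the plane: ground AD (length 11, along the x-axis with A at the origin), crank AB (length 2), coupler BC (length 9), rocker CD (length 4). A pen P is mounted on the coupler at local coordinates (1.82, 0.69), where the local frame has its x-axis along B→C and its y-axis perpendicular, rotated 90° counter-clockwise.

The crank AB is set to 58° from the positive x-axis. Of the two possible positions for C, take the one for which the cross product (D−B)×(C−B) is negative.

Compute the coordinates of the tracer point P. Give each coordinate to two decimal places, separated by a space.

A=(0,0), D=(11.00,0)
B = A + 2.00·(cos58°, sin58°) = (1.0598, 1.6961)
|BD| = 10.0838
circle(B,9.00) ∩ circle(D,4.00): a=8.2649, h=3.5625
  candidates: C₊=(9.8062,3.8177) cross=35.924; C₋=(8.6078,-3.2058) cross=-35.924
  mode - wants cross < 0 → take C=(8.6078,-3.2058) (cross=-35.924)
ex = (C−B)/|BC| = (0.8387,-0.5447); ey = (0.5447,0.8387)
P = B + 1.82·ex + 0.69·ey = (2.9620,1.2835)

2.96 1.28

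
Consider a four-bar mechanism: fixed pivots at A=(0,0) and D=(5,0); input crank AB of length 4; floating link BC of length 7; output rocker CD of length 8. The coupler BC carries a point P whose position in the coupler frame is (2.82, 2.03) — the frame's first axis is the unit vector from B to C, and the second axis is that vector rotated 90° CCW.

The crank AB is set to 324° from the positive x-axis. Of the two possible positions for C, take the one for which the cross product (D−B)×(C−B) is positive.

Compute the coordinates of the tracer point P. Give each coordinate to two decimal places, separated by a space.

A=(0,0), D=(5.00,0)
B = A + 4.00·(cos324°, sin324°) = (3.2361, -2.3511)
|BD| = 2.9393
circle(B,7.00) ∩ circle(D,8.00): a=-1.0820, h=6.9159
  candidates: C₊=(-2.9453,0.9337) cross=20.328; C₋=(8.1188,-7.3670) cross=-20.328
  mode + wants cross > 0 → take C=(-2.9453,0.9337) (cross=20.328)
ex = (C−B)/|BC| = (-0.8831,0.4693); ey = (-0.4693,-0.8831)
P = B + 2.82·ex + 2.03·ey = (-0.2068,-2.8204)

-0.21 -2.82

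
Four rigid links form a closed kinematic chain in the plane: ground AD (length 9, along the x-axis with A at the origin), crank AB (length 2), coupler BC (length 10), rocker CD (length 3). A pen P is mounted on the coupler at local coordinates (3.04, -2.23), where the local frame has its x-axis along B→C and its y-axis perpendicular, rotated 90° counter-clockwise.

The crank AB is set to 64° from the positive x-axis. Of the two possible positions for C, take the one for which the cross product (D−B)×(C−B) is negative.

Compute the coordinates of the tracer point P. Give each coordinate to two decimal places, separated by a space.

2.51 -1.60

A=(0,0), D=(9.00,0)
B = A + 2.00·(cos64°, sin64°) = (0.8767, 1.7976)
|BD| = 8.3198
circle(B,10.00) ∩ circle(D,3.00): a=9.6288, h=2.6993
  candidates: C₊=(10.8613,2.3528) cross=22.458; C₋=(9.6949,-2.9184) cross=-22.458
  mode - wants cross < 0 → take C=(9.6949,-2.9184) (cross=-22.458)
ex = (C−B)/|BC| = (0.8818,-0.4716); ey = (0.4716,0.8818)
P = B + 3.04·ex + -2.23·ey = (2.5058,-1.6025)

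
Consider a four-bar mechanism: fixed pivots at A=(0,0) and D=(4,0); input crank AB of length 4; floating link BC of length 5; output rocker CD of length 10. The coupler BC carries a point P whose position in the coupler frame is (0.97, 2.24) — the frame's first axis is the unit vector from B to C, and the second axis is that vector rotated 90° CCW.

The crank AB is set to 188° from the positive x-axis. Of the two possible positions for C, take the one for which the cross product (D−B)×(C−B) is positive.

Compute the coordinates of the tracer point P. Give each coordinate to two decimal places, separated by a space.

A=(0,0), D=(4.00,0)
B = A + 4.00·(cos188°, sin188°) = (-3.9611, -0.5567)
|BD| = 7.9805
circle(B,5.00) ∩ circle(D,10.00): a=-0.7087, h=4.9495
  candidates: C₊=(-5.0133,4.3313) cross=39.500; C₋=(-4.3228,-5.5436) cross=-39.500
  mode + wants cross > 0 → take C=(-5.0133,4.3313) (cross=39.500)
ex = (C−B)/|BC| = (-0.2104,0.9776); ey = (-0.9776,-0.2104)
P = B + 0.97·ex + 2.24·ey = (-6.3550,-0.0798)

-6.36 -0.08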